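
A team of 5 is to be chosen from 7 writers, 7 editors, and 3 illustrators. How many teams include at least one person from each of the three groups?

3724

Unrestricted: C(17,5) = 6188 ways to pick any 5 of the 17.
Selections missing a whole group: no writers → C(10,5) = 252; no editors → C(10,5) = 252; no illustrators → C(14,5) = 2002.
Add back selections omitting two groups (i.e. drawn from a single group): C(7,5) + C(7,5) + C(3,5) = 42.
By inclusion–exclusion: 6188 − 2506 + 42 = 3724.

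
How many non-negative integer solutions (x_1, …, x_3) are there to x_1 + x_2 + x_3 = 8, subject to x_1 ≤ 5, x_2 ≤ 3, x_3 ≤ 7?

Ignoring the caps, the number of non-negative solutions to x_1+…+x_3 = 8 is C(10,2) = 45.
Subtract solutions that violate a single cap (substitute x_i' = x_i − (cap_i+1)): x_1 ≥ 6 gives C(4,2) = 6; x_2 ≥ 4 gives C(6,2) = 15; x_3 ≥ 8 gives C(2,2) = 1. Together 22.
No two caps can be exceeded simultaneously, so the pair terms are all 0.
By inclusion–exclusion the count is 45 − 22 + 0 = 23.

23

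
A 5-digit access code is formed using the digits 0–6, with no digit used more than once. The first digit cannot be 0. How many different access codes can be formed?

The first digit has 7−1 = 6 choices (anything except 0).
The remaining 4 digits are filled from the other 6 symbols without repetition: 6 × 5 × 4 × 3 = 360.
Total: 6 × 360 = 2160.

2160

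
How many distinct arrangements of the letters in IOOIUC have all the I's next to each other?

Treat the 2 copies of I as a single block. The multiset to arrange is then {II, C, O, O, U}, 5 items in all.
That gives (5)!/(2!) = 60 arrangements.

60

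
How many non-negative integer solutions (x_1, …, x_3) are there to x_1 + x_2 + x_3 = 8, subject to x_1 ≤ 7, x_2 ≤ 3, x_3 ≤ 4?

Ignoring the caps, the number of non-negative solutions to x_1+…+x_3 = 8 is C(10,2) = 45.
Subtract solutions that violate a single cap (substitute x_i' = x_i − (cap_i+1)): x_1 ≥ 8 gives C(2,2) = 1; x_2 ≥ 4 gives C(6,2) = 15; x_3 ≥ 5 gives C(5,2) = 10. Together 26.
No two caps can be exceeded simultaneously, so the pair terms are all 0.
By inclusion–exclusion the count is 45 − 26 + 0 = 19.

19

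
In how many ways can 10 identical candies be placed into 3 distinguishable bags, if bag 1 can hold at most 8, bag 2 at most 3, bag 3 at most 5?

By stars and bars, unrestricted non-negative solutions to x_1+…+x_3 = 10 number C(10+2,2) = 66.
Subtract solutions that violate a single cap (substitute x_i' = x_i − (cap_i+1)): x_1 ≥ 9 gives C(3,2) = 3; x_2 ≥ 4 gives C(8,2) = 28; x_3 ≥ 6 gives C(6,2) = 15. Together 46.
Add back pairs where two caps are both exceeded: 0 + 0 + 1 = 1.
By inclusion–exclusion the count is 66 − 46 + 1 = 21.

21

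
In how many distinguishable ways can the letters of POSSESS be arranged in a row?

POSSESS has 7 letters with S appearing 4 times.
So there are 7! / (4!) = 210 distinguishable arrangements.

210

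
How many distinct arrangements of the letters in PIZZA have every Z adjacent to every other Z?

Treat the 2 copies of Z as a single block. The multiset to arrange is then {ZZ, A, I, P}, 4 items in all.
All 4 items are distinct, so there are (4)! = 24 arrangements.

24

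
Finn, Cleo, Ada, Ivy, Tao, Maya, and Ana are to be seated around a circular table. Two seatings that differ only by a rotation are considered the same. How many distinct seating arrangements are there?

Fix one person's seat to break rotational symmetry; the remaining 6 people can be arranged in (6)! = 720 ways.

720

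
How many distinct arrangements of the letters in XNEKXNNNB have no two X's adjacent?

There are 9!/(4!·2!) = 7560 arrangements of XNEKXNNNB in total.
Arrangements with the X's together: treat XX as one letter, giving (8)!/(4!) = 1680.
Hence 7560 − 1680 = 5880.

5880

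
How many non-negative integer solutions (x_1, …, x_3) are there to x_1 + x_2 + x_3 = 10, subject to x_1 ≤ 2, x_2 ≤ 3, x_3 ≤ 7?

Ignoring the caps, the number of non-negative solutions to x_1+…+x_3 = 10 is C(12,2) = 66.
Subtract solutions that violate a single cap (substitute x_i' = x_i − (cap_i+1)): x_1 ≥ 3 gives C(9,2) = 36; x_2 ≥ 4 gives C(8,2) = 28; x_3 ≥ 8 gives C(4,2) = 6. Together 70.
Add back pairs where two caps are both exceeded: 10 + 0 + 0 = 10.
By inclusion–exclusion the count is 66 − 70 + 10 = 6.

6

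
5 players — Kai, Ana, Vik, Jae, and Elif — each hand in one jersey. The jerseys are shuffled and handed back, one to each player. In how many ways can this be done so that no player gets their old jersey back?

This is the derangement count D_5: permutations of 5 items with no fixed point.
By inclusion–exclusion this is Σ_{j=0}^{5} (−1)^j C(5,j)·(5−j)!.
Computing: 120 − 120 + 60 − 20 + 5 − 1 = 44.

44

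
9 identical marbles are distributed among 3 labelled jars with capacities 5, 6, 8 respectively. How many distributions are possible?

38

By stars and bars, unrestricted non-negative solutions to x_1+…+x_3 = 9 number C(9+2,2) = 55.
Subtract solutions that violate a single cap (substitute x_i' = x_i − (cap_i+1)): x_1 ≥ 6 gives C(5,2) = 10; x_2 ≥ 7 gives C(4,2) = 6; x_3 ≥ 9 gives C(2,2) = 1. Together 17.
No two caps can be exceeded simultaneously, so the pair terms are all 0.
By inclusion–exclusion the count is 55 − 17 + 0 = 38.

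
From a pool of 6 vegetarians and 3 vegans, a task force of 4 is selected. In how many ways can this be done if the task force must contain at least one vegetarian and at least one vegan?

111

Total 4-person selections from all 9: C(9,4) = 126.
Selections missing a whole group: no vegetarians → C(3,4) = 0; no vegans → C(6,4) = 15.
Both groups omitted at once is impossible, so 126 − 15 = 111.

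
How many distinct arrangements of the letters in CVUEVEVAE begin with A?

1120

With the first slot taken by A, it remains to arrange the other 8 letters (CVUEVEVE).
Those 8 letters have E appearing 3 times and V appearing 3 times, giving (8)!/(3!·3!) = 1120.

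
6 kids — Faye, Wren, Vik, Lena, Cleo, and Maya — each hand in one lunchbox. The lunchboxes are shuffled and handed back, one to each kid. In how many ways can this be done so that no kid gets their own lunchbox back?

Let Aᵢ be the assignments in which kid i gets their own lunchbox. We want the size of the complement of A₁∪…∪A_6.
By inclusion–exclusion this is Σ_{j=0}^{6} (−1)^j C(6,j)·(6−j)!.
Computing: 720 − 720 + 360 − 120 + 30 − 6 + 1 = 265.

265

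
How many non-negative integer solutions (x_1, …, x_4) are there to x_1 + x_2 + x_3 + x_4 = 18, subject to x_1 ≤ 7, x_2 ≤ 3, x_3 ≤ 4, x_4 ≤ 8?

By stars and bars, unrestricted non-negative solutions to x_1+…+x_4 = 18 number C(18+3,3) = 1330.
Subtract solutions that violate a single cap (substitute x_i' = x_i − (cap_i+1)): x_1 ≥ 8 gives C(13,3) = 286; x_2 ≥ 4 gives C(17,3) = 680; x_3 ≥ 5 gives C(16,3) = 560; x_4 ≥ 9 gives C(12,3) = 220. Together 1746.
Add back pairs where two caps are both exceeded: 84 + 56 + 4 + 220 + 56 + 35 = 455.
Subtract triples: 4 + 0 + 0 + 1 = 5.
By inclusion–exclusion the count is 1330 − 1746 + 455 − 5 = 34.

34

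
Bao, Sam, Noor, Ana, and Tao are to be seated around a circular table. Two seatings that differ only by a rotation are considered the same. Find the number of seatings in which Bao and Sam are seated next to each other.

12

Glue Bao and Sam into a block (2 internal orders). Seating 4 units around a circle gives (3)! arrangements.
So 2 × (3)! = 2 × 6 = 12.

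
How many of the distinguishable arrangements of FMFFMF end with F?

10

With the last slot taken by F, it remains to arrange the other 5 letters (MFFMF).
Those 5 letters have F appearing 3 times and M appearing twice, giving (5)!/(3!·2!) = 10.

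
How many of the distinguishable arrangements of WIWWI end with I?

4

Fix I in the last position and arrange the remaining 4 letters.
Those 4 letters have W appearing 3 times, giving (4)!/(3!) = 4.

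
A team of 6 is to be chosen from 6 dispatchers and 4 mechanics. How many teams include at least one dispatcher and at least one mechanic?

209

Unrestricted: C(10,6) = 210 ways to pick any 6 of the 10.
Subtract selections that omit an entire group: no dispatchers → C(4,6) = 0; no mechanics → C(6,6) = 1.
Both groups omitted at once is impossible, so 210 − 1 = 209.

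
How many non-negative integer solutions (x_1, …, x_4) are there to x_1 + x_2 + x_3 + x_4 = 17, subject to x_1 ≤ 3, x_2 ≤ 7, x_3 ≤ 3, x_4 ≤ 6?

Ignoring the caps, the number of non-negative solutions to x_1+…+x_4 = 17 is C(20,3) = 1140.
Subtract solutions that violate a single cap (substitute x_i' = x_i − (cap_i+1)): x_1 ≥ 4 gives C(16,3) = 560; x_2 ≥ 8 gives C(12,3) = 220; x_3 ≥ 4 gives C(16,3) = 560; x_4 ≥ 7 gives C(13,3) = 286. Together 1626.
Add back pairs where two caps are both exceeded: 56 + 220 + 84 + 56 + 10 + 84 = 510.
Subtract triples: 4 + 0 + 10 + 0 = 14.
By inclusion–exclusion the count is 1140 − 1626 + 510 − 14 = 10.

10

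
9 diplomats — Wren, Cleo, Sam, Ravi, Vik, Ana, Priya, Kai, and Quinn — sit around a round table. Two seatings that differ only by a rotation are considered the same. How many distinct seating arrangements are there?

40320

Fix one person's seat to break rotational symmetry; the remaining 8 people can be arranged in (8)! = 40320 ways.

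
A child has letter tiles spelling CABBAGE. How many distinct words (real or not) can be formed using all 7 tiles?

CABBAGE has 7 letters with A appearing twice and B appearing twice.
Dividing 7! = 5040 by 2!·2! = 4 for the repeated letters gives 1260.

1260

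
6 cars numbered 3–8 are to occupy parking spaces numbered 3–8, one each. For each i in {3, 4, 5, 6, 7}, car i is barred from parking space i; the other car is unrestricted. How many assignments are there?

Let Aᵢ (for 3 ≤ i ≤ 7) be the placements that put car i in its forbidden parking space. Any j of these fix j positions, leaving (6−j)! ways to fill the rest, and there are C(5,j) ways to pick which j.
By inclusion–exclusion, the number of valid placements is Σ_{j=0}^{5} (−1)^j C(5,j)·(6−j)!.
Computing: 720 − 600 + 240 − 60 + 10 − 1 = 309.

309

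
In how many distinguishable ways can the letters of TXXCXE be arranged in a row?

120

The 6 letters of TXXCXE have repeats: X appearing 3 times.
Dividing 6! = 720 by 3! = 6 for the repeated letters gives 120.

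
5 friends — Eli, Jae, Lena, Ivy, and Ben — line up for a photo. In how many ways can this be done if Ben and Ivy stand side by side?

48

Glue Ben and Ivy into one block (2 internal orders), leaving 4 units to arrange in a row.
So the count is 2·(4)! = 48.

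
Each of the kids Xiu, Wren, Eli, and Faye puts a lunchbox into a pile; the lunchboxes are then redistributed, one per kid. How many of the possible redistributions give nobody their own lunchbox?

9

This is the derangement count D_4: permutations of 4 items with no fixed point.
By inclusion–exclusion this is Σ_{j=0}^{4} (−1)^j C(4,j)·(4−j)!.
Computing: 24 − 24 + 12 − 4 + 1 = 9.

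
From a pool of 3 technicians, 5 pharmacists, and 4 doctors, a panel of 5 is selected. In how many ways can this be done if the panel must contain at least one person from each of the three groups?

Total 5-person selections from all 12: C(12,5) = 792.
Selections missing a whole group: no technicians → C(9,5) = 126; no pharmacists → C(7,5) = 21; no doctors → C(8,5) = 56.
Add back selections omitting two groups (i.e. drawn from a single group): C(3,5) + C(5,5) + C(4,5) = 1.
By inclusion–exclusion: 792 − 203 + 1 = 590.

590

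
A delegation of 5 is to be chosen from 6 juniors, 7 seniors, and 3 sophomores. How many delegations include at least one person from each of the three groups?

2730

Total 5-person selections from all 16: C(16,5) = 4368.
Selections missing a whole group: no juniors → C(10,5) = 252; no seniors → C(9,5) = 126; no sophomores → C(13,5) = 1287.
Add back selections omitting two groups (i.e. drawn from a single group): C(6,5) + C(7,5) + C(3,5) = 27.
By inclusion–exclusion: 4368 − 1665 + 27 = 2730.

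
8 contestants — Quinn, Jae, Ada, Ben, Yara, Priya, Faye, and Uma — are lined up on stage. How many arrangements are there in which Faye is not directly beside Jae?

There are 8! = 40320 arrangements in all. If Faye and Jae are adjacent, merging them into one block gives 2·(7)! = 10080 arrangements.
So 40320 − 10080 = 30240 arrangements keep them apart.

30240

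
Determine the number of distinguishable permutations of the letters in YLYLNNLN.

YLYLNNLN has 8 letters with L appearing 3 times, N appearing 3 times, and Y appearing twice.
So there are 8! / (3!·3!·2!) = 560 distinguishable arrangements.

560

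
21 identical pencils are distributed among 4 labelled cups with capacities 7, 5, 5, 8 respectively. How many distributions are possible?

Ignoring the caps, the number of non-negative solutions to x_1+…+x_4 = 21 is C(24,3) = 2024.
Subtract solutions that violate a single cap (substitute x_i' = x_i − (cap_i+1)): x_1 ≥ 8 gives C(16,3) = 560; x_2 ≥ 6 gives C(18,3) = 816; x_3 ≥ 6 gives C(18,3) = 816; x_4 ≥ 9 gives C(15,3) = 455. Together 2647.
Add back pairs where two caps are both exceeded: 120 + 120 + 35 + 220 + 84 + 84 = 663.
Subtract triples: 4 + 0 + 0 + 1 = 5.
By inclusion–exclusion the count is 2024 − 2647 + 663 − 5 = 35.

35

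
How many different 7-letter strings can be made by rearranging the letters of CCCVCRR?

CCCVCRR has 7 letters with C appearing 4 times and R appearing twice.
The number of distinct arrangements is 7!/(4!·2!) = 5040/48 = 105.

105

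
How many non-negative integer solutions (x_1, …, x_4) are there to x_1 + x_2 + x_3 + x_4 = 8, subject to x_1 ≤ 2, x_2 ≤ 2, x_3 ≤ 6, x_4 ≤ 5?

By stars and bars, unrestricted non-negative solutions to x_1+…+x_4 = 8 number C(8+3,3) = 165.
Subtract solutions that violate a single cap (substitute x_i' = x_i − (cap_i+1)): x_1 ≥ 3 gives C(8,3) = 56; x_2 ≥ 3 gives C(8,3) = 56; x_3 ≥ 7 gives C(4,3) = 4; x_4 ≥ 6 gives C(5,3) = 10. Together 126.
Add back pairs where two caps are both exceeded: 10 + 0 + 0 + 0 + 0 + 0 = 10.
By inclusion–exclusion the count is 165 − 126 + 10 = 49.

49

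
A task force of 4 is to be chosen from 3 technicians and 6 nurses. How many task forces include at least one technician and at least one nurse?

111

Total 4-person selections from all 9: C(9,4) = 126.
Subtract selections that omit an entire group: no technicians → C(6,4) = 15; no nurses → C(3,4) = 0.
Both groups omitted at once is impossible, so 126 − 15 = 111.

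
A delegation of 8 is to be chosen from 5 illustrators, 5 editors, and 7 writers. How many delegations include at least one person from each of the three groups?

Total 8-person selections from all 17: C(17,8) = 24310.
Selections missing a whole group: no illustrators → C(12,8) = 495; no editors → C(12,8) = 495; no writers → C(10,8) = 45.
Add back selections omitting two groups (i.e. drawn from a single group): C(5,8) + C(5,8) + C(7,8) = 0.
By inclusion–exclusion: 24310 − 1035 + 0 = 23275.

23275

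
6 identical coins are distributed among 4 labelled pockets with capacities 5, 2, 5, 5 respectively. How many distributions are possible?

Without the upper bounds there are C(9,3) = 84 ways to split 6 among 4 pockets.
Subtract solutions that violate a single cap (substitute x_i' = x_i − (cap_i+1)): x_1 ≥ 6 gives C(3,3) = 1; x_2 ≥ 3 gives C(6,3) = 20; x_3 ≥ 6 gives C(3,3) = 1; x_4 ≥ 6 gives C(3,3) = 1. Together 23.
No two caps can be exceeded simultaneously, so the pair terms are all 0.
By inclusion–exclusion the count is 84 − 23 + 0 = 61.

61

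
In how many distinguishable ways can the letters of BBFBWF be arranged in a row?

The 6 letters of BBFBWF have repeats: B appearing 3 times and F appearing twice.
The number of distinct arrangements is 6!/(3!·2!) = 720/12 = 60.

60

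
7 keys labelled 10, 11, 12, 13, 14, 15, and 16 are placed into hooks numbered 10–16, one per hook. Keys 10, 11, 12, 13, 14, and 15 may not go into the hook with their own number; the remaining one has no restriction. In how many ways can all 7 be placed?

Let Aᵢ (for 10 ≤ i ≤ 15) be the placements that put key i in its forbidden hook. Any j of these fix j positions, leaving (7−j)! ways to fill the rest, and there are C(6,j) ways to pick which j.
By inclusion–exclusion, the number of valid placements is Σ_{j=0}^{6} (−1)^j C(6,j)·(7−j)!.
Computing: 5040 − 4320 + 1800 − 480 + 90 − 12 + 1 = 2119.

2119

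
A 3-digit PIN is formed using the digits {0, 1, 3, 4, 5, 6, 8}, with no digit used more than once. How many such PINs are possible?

With no repetition, fill the 3 digits in order: 7 choices, then 6, down to 5.
That product is 7 × 6 × 5 = 210.

210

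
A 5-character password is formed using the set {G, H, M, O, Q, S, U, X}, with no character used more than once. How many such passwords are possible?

6720

With no repetition, fill the 5 characters in order: 8 choices, then 7, down to 4.
8 × 7 × 6 × 5 × 4 = 6720.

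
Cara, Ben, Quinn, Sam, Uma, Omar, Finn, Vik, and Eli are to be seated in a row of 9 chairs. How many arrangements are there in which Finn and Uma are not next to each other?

There are 9! = 362880 arrangements in all. If Finn and Uma are adjacent, merging them into one block gives 2·(8)! = 80640 arrangements.
So 362880 − 80640 = 282240 arrangements keep them apart.

282240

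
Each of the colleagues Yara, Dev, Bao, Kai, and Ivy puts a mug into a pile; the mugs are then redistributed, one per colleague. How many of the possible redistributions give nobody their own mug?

This is the derangement count D_5: permutations of 5 items with no fixed point.
By inclusion–exclusion this is Σ_{j=0}^{5} (−1)^j C(5,j)·(5−j)!.
Computing: 120 − 120 + 60 − 20 + 5 − 1 = 44.

44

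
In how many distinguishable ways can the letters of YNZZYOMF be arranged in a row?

YNZZYOMF has 8 letters with Y appearing twice and Z appearing twice.
The number of distinct arrangements is 8!/(2!·2!) = 40320/4 = 10080.

10080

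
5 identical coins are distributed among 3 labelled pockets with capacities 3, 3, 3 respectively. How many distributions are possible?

12

By stars and bars, unrestricted non-negative solutions to x_1+…+x_3 = 5 number C(5+2,2) = 21.
Subtract solutions that violate a single cap (substitute x_i' = x_i − (cap_i+1)): x_1 ≥ 4 gives C(3,2) = 3; x_2 ≥ 4 gives C(3,2) = 3; x_3 ≥ 4 gives C(3,2) = 3. Together 9.
No two caps can be exceeded simultaneously, so the pair terms are all 0.
By inclusion–exclusion the count is 21 − 9 + 0 = 12.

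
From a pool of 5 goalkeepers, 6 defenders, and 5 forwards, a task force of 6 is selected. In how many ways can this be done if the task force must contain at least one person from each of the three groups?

6875

Unrestricted: C(16,6) = 8008 ways to pick any 6 of the 16.
Selections missing a whole group: no goalkeepers → C(11,6) = 462; no defenders → C(10,6) = 210; no forwards → C(11,6) = 462.
Add back selections omitting two groups (i.e. drawn from a single group): C(5,6) + C(6,6) + C(5,6) = 1.
By inclusion–exclusion: 8008 − 1134 + 1 = 6875.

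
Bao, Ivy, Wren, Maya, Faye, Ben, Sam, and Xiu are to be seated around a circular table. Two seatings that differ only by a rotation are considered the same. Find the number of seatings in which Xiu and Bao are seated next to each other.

Treat {Xiu, Bao} as one unit (2 internal orders) and seat the resulting 7 units around the table: (6)! circular arrangements.
So 2 × (6)! = 2 × 720 = 1440.

1440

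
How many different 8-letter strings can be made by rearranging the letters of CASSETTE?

5040

Letter multiplicities in CASSETTE: A×1, C×1, E×2, S×2, T×2.
Dividing 8! = 40320 by 2!·2!·2! = 8 for the repeated letters gives 5040.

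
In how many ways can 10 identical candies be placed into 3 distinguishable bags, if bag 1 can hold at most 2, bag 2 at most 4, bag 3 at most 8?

12

Without the upper bounds there are C(12,2) = 66 ways to split 10 among 3 bags.
Subtract solutions that violate a single cap (substitute x_i' = x_i − (cap_i+1)): x_1 ≥ 3 gives C(9,2) = 36; x_2 ≥ 5 gives C(7,2) = 21; x_3 ≥ 9 gives C(3,2) = 3. Together 60.
Add back pairs where two caps are both exceeded: 6 + 0 + 0 = 6.
By inclusion–exclusion the count is 66 − 60 + 6 = 12.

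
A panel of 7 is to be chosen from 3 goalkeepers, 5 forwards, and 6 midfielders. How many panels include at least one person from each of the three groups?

Unrestricted: C(14,7) = 3432 ways to pick any 7 of the 14.
Subtract selections that omit an entire group: no goalkeepers → C(11,7) = 330; no forwards → C(9,7) = 36; no midfielders → C(8,7) = 8.
Add back selections omitting two groups (i.e. drawn from a single group): C(3,7) + C(5,7) + C(6,7) = 0.
By inclusion–exclusion: 3432 − 374 + 0 = 3058.

3058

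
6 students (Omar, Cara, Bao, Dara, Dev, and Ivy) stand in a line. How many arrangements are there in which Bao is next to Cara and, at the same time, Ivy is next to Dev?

96

Treat {Bao,Cara} as one block (2 orders) and {Ivy,Dev} as another (2 orders).
That leaves 4 units to arrange: 2 × 2 × 4! = 4 × 24 = 96.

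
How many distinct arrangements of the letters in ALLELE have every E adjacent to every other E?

Treat the 2 copies of E as a single block. The multiset to arrange is then {EE, A, L, L, L}, 5 items in all.
That gives (5)!/(3!) = 20 arrangements.

20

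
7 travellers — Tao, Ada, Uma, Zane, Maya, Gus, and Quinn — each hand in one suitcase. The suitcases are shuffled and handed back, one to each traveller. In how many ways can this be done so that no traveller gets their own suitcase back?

1854

This is the derangement count D_7: permutations of 7 items with no fixed point.
By inclusion–exclusion this is Σ_{j=0}^{7} (−1)^j C(7,j)·(7−j)!.
Computing: 5040 − 5040 + 2520 − 840 + 210 − 42 + 7 − 1 = 1854.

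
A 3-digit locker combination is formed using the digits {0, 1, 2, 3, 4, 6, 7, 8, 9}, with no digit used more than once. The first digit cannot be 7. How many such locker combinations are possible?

448

The first digit has 9−1 = 8 choices (anything except 7).
The remaining 2 digits are filled from the other 8 symbols without repetition: 8 × 7 = 56.
Total: 8 × 56 = 448.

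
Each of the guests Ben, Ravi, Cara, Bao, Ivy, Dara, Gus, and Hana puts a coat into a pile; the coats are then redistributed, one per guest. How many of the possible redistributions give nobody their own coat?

14833

Count assignments avoiding every fixed point. For any j of the 8 guests fixed to their own coat, the other 8−j can be arranged in (8−j)! ways.
By inclusion–exclusion this is Σ_{j=0}^{8} (−1)^j C(8,j)·(8−j)!.
Computing: 40320 − 40320 + 20160 − 6720 + 1680 − 336 + 56 − 8 + 1 = 14833.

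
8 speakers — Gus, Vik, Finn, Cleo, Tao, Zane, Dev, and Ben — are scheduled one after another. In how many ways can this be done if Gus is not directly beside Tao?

Of the 8! = 40320 arrangements, those with Gus and Tao adjacent number 2 × 7! = 10080 (treat the pair as a block with 2 internal orders).
Complementary counting: 40320 − 10080 = 30240.

30240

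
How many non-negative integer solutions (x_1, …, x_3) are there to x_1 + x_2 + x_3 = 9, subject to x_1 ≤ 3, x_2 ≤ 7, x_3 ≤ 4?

17

Without the upper bounds there are C(11,2) = 55 ways to split 9 among 3 variables.
Subtract solutions that violate a single cap (substitute x_i' = x_i − (cap_i+1)): x_1 ≥ 4 gives C(7,2) = 21; x_2 ≥ 8 gives C(3,2) = 3; x_3 ≥ 5 gives C(6,2) = 15. Together 39.
Add back pairs where two caps are both exceeded: 0 + 1 + 0 = 1.
By inclusion–exclusion the count is 55 − 39 + 1 = 17.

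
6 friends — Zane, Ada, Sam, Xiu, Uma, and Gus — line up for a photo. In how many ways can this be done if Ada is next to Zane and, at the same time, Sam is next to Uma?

Treat {Ada,Zane} as one block (2 orders) and {Sam,Uma} as another (2 orders).
That leaves 4 units to arrange: 2 × 2 × 4! = 4 × 24 = 96.

96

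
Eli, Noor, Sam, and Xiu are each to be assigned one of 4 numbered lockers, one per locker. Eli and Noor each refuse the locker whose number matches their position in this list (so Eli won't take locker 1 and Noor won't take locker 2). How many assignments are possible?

14

Let Aᵢ (for i ∈ {1, 2}) be the placements that put person i in their forbidden locker. Any j of these fix j positions, leaving (4−j)! ways to fill the rest, and there are C(2,j) ways to pick which j.
By inclusion–exclusion, the number of valid placements is Σ_{j=0}^{2} (−1)^j C(2,j)·(4−j)!.
Computing: 24 − 12 + 2 = 14.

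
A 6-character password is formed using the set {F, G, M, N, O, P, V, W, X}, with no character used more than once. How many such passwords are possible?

With no repetition, fill the 6 characters in order: 9 choices, then 8, down to 4.
9 × 8 × 7 × 6 × 5 × 4 = 60480.

60480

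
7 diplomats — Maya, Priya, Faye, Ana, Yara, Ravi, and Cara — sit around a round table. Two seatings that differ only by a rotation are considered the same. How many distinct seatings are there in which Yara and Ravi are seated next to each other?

240

Treat {Yara, Ravi} as one unit (2 internal orders) and seat the resulting 6 units around the table: (5)! circular arrangements.
So 2 × (5)! = 2 × 120 = 240.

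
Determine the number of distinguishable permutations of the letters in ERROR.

Letter multiplicities in ERROR: E×1, O×1, R×3.
So there are 5! / (3!) = 20 distinguishable arrangements.

20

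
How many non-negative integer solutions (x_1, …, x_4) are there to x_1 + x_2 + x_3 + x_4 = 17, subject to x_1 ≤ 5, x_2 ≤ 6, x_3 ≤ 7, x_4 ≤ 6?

114

Without the upper bounds there are C(20,3) = 1140 ways to split 17 among 4 variables.
Subtract solutions that violate a single cap (substitute x_i' = x_i − (cap_i+1)): x_1 ≥ 6 gives C(14,3) = 364; x_2 ≥ 7 gives C(13,3) = 286; x_3 ≥ 8 gives C(12,3) = 220; x_4 ≥ 7 gives C(13,3) = 286. Together 1156.
Add back pairs where two caps are both exceeded: 35 + 20 + 35 + 10 + 20 + 10 = 130.
By inclusion–exclusion the count is 1140 − 1156 + 130 = 114.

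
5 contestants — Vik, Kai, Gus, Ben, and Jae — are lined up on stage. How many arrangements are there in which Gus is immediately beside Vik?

48

Glue Gus and Vik into one block (2 internal orders), leaving 4 units to arrange in a row.
So the count is 2·(4)! = 48.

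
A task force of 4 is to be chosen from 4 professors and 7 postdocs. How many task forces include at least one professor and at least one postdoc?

Total 4-person selections from all 11: C(11,4) = 330.
Subtract selections that omit an entire group: no professors → C(7,4) = 35; no postdocs → C(4,4) = 1.
Both groups omitted at once is impossible, so 330 − 36 = 294.

294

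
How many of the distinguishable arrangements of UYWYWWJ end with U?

With the last slot taken by U, it remains to arrange the other 6 letters (YWYWWJ).
Those 6 letters have W appearing 3 times and Y appearing twice, giving (6)!/(3!·2!) = 60.

60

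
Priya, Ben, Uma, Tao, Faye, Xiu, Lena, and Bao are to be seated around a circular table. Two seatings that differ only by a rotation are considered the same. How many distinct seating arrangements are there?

Around a circle, 8 distinct people have 8!/8 = (7)! = 5040 rotationally distinct seatings.

5040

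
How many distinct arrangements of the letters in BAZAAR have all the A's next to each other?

24

Treat the 3 copies of A as a single block. The multiset to arrange is then {AAA, B, R, Z}, 4 items in all.
All 4 items are distinct, so there are (4)! = 24 arrangements.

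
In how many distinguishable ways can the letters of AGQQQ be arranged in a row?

20

The 5 letters of AGQQQ have repeats: Q appearing 3 times.
So there are 5! / (3!) = 20 distinguishable arrangements.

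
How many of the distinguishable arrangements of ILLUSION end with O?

Fix O in the last position and arrange the remaining 7 letters.
Those 7 letters have I appearing twice and L appearing twice, giving (7)!/(2!·2!) = 1260.

1260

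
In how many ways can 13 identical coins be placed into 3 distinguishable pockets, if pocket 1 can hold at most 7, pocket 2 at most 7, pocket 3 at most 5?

Ignoring the caps, the number of non-negative solutions to x_1+…+x_3 = 13 is C(15,2) = 105.
Subtract solutions that violate a single cap (substitute x_i' = x_i − (cap_i+1)): x_1 ≥ 8 gives C(7,2) = 21; x_2 ≥ 8 gives C(7,2) = 21; x_3 ≥ 6 gives C(9,2) = 36. Together 78.
No two caps can be exceeded simultaneously, so the pair terms are all 0.
By inclusion–exclusion the count is 105 − 78 + 0 = 27.

27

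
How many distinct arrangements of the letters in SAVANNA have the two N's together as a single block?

Treat the 2 copies of N as a single block. The multiset to arrange is then {NN, A, A, A, S, V}, 6 items in all.
That gives (6)!/(3!) = 120 arrangements.

120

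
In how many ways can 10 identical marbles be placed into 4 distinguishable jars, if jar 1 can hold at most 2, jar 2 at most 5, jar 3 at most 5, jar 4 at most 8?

By stars and bars, unrestricted non-negative solutions to x_1+…+x_4 = 10 number C(10+3,3) = 286.
Subtract solutions that violate a single cap (substitute x_i' = x_i − (cap_i+1)): x_1 ≥ 3 gives C(10,3) = 120; x_2 ≥ 6 gives C(7,3) = 35; x_3 ≥ 6 gives C(7,3) = 35; x_4 ≥ 9 gives C(4,3) = 4. Together 194.
Add back pairs where two caps are both exceeded: 4 + 4 + 0 + 0 + 0 + 0 = 8.
By inclusion–exclusion the count is 286 − 194 + 8 = 100.

100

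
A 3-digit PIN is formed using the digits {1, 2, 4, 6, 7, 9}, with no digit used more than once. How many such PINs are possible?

120

With no repetition, fill the 3 digits in order: 6 choices, then 5, down to 4.
6 × 5 × 4 = 120.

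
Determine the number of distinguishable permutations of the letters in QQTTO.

QQTTO has 5 letters with Q appearing twice and T appearing twice.
So there are 5! / (2!·2!) = 30 distinguishable arrangements.

30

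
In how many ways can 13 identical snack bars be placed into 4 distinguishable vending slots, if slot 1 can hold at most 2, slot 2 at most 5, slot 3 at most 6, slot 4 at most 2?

By stars and bars, unrestricted non-negative solutions to x_1+…+x_4 = 13 number C(13+3,3) = 560.
Subtract solutions that violate a single cap (substitute x_i' = x_i − (cap_i+1)): x_1 ≥ 3 gives C(13,3) = 286; x_2 ≥ 6 gives C(10,3) = 120; x_3 ≥ 7 gives C(9,3) = 84; x_4 ≥ 3 gives C(13,3) = 286. Together 776.
Add back pairs where two caps are both exceeded: 35 + 20 + 120 + 1 + 35 + 20 = 231.
Subtract triples: 0 + 4 + 1 + 0 = 5.
By inclusion–exclusion the count is 560 − 776 + 231 − 5 = 10.

10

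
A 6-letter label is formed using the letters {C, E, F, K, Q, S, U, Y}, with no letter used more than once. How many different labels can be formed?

Choose and order 6 of the 8 symbols: the first letter has 8 options, the next 7, and so on down to 3.
8 × 7 × 6 × 5 × 4 × 3 = 20160.

20160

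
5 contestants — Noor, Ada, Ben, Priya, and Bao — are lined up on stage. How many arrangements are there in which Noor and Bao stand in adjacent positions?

Place the 3 others and the Noor-Bao pair as 4 objects in a line; the pair has 2 internal arrangements.
So the count is 2·(4)! = 48.

48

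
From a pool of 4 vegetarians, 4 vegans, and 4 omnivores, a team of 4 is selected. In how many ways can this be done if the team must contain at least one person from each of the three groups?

288

Unrestricted: C(12,4) = 495 ways to pick any 4 of the 12.
Subtract selections that omit an entire group: no vegetarians → C(8,4) = 70; no vegans → C(8,4) = 70; no omnivores → C(8,4) = 70.
Add back selections omitting two groups (i.e. drawn from a single group): C(4,4) + C(4,4) + C(4,4) = 3.
By inclusion–exclusion: 495 − 210 + 3 = 288.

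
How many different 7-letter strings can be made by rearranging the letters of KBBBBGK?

105

Letter multiplicities in KBBBBGK: B×4, G×1, K×2.
So there are 7! / (4!·2!) = 105 distinguishable arrangements.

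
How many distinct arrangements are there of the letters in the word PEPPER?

PEPPER has 6 letters with E appearing twice and P appearing 3 times.
The number of distinct arrangements is 6!/(3!·2!) = 720/12 = 60.

60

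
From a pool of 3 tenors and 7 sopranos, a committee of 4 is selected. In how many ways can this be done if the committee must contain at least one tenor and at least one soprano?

Unrestricted: C(10,4) = 210 ways to pick any 4 of the 10.
Subtract selections that omit an entire group: no tenors → C(7,4) = 35; no sopranos → C(3,4) = 0.
Both groups omitted at once is impossible, so 210 − 35 = 175.

175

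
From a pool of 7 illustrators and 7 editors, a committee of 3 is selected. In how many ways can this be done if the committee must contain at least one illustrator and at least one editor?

With no constraint there are C(14,3) = 364 possible selections.
Selections missing a whole group: no illustrators → C(7,3) = 35; no editors → C(7,3) = 35.
Both groups omitted at once is impossible, so 364 − 70 = 294.

294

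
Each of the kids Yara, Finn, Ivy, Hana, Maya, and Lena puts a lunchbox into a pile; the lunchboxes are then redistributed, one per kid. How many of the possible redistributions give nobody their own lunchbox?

Let Aᵢ be the assignments in which kid i gets their own lunchbox. We want the size of the complement of A₁∪…∪A_6.
By inclusion–exclusion this is Σ_{j=0}^{6} (−1)^j C(6,j)·(6−j)!.
Computing: 720 − 720 + 360 − 120 + 30 − 6 + 1 = 265.

265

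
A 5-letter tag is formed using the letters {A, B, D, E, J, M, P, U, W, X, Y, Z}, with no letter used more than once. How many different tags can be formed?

This is a permutation of 5 out of 12: P(12,5) = 12!/7!.
That product is 12 × 11 × 10 × 9 × 8 = 95040.

95040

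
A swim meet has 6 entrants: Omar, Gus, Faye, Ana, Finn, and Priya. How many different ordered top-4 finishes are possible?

There are 6 choices for 1st place, 5 for 2nd, and so on down to 3 for position 4.
That gives 6 × 5 × 4 × 3 = 360.

360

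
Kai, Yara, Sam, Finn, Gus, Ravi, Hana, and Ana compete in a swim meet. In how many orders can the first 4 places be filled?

1680

There are 8 choices for 1st place, 7 for 2nd, and so on down to 5 for position 4.
That gives 8 × 7 × 6 × 5 = 1680.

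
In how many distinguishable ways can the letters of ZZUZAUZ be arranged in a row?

Letter multiplicities in ZZUZAUZ: A×1, U×2, Z×4.
The number of distinct arrangements is 7!/(4!·2!) = 5040/48 = 105.

105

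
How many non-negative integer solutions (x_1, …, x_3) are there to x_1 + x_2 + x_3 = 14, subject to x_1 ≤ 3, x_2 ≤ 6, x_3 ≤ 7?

6

By stars and bars, unrestricted non-negative solutions to x_1+…+x_3 = 14 number C(14+2,2) = 120.
Subtract solutions that violate a single cap (substitute x_i' = x_i − (cap_i+1)): x_1 ≥ 4 gives C(12,2) = 66; x_2 ≥ 7 gives C(9,2) = 36; x_3 ≥ 8 gives C(8,2) = 28. Together 130.
Add back pairs where two caps are both exceeded: 10 + 6 + 0 = 16.
By inclusion–exclusion the count is 120 − 130 + 16 = 6.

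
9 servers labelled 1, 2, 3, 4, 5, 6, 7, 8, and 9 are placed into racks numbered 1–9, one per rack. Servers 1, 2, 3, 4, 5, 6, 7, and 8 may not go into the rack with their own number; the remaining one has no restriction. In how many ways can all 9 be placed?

Let Aᵢ (for 1 ≤ i ≤ 8) be the placements that put server i in its forbidden rack. Any j of these fix j positions, leaving (9−j)! ways to fill the rest, and there are C(8,j) ways to pick which j.
By inclusion–exclusion, the number of valid placements is Σ_{j=0}^{8} (−1)^j C(8,j)·(9−j)!.
Computing: 362880 − 322560 + 141120 − 40320 + 8400 − 1344 + 168 − 16 + 1 = 148329.

148329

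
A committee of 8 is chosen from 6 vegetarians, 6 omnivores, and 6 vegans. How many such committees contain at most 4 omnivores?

42372

Split by how many omnivores are chosen (0 through 4).
Sum: C(6,0)·C(12,8) + C(6,1)·C(12,7) + C(6,2)·C(12,6) + C(6,3)·C(12,5) + C(6,4)·C(12,4) = 495 + 4752 + 13860 + 15840 + 7425 = 42372.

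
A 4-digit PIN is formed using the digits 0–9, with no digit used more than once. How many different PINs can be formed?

Choose and order 4 of the 10 symbols: the first digit has 10 options, the next 9, then 8, 7.
That product is 10 × 9 × 8 × 7 = 5040.

5040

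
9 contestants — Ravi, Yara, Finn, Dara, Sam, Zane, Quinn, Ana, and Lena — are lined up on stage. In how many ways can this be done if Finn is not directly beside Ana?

282240

There are 9! = 362880 arrangements in all. If Finn and Ana are adjacent, merging them into one block gives 2·(8)! = 80640 arrangements.
So 362880 − 80640 = 282240 arrangements keep them apart.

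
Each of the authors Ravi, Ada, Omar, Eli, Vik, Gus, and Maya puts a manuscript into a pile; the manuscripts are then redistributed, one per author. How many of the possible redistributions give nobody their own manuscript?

Let Aᵢ be the assignments in which author i gets their own manuscript. We want the size of the complement of A₁∪…∪A_7.
By inclusion–exclusion this is Σ_{j=0}^{7} (−1)^j C(7,j)·(7−j)!.
Computing: 5040 − 5040 + 2520 − 840 + 210 − 42 + 7 − 1 = 1854.

1854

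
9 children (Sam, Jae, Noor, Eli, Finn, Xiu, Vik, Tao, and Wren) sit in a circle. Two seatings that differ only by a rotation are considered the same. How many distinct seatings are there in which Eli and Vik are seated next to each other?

Treat {Eli, Vik} as one unit (2 internal orders) and seat the resulting 8 units around the table: (7)! circular arrangements.
So 2 × (7)! = 2 × 5040 = 10080.

10080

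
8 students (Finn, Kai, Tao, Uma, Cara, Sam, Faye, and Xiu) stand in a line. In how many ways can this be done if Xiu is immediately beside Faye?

Treat {Xiu, Faye} as a single unit. There are 7 units to order, and the pair itself can be ordered 2 ways.
So the count is 2·(7)! = 10080.

10080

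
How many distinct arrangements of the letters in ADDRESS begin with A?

180

Fix A in the first position and arrange the remaining 6 letters.
Those 6 letters have D appearing twice and S appearing twice, giving (6)!/(2!·2!) = 180.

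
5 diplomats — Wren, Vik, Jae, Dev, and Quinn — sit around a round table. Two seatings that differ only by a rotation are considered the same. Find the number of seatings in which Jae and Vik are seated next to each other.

Glue Jae and Vik into a block (2 internal orders). Seating 4 units around a circle gives (3)! arrangements.
So 2 × (3)! = 2 × 6 = 12.

12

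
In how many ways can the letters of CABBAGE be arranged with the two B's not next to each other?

900

There are 7!/(2!·2!) = 1260 arrangements of CABBAGE in total.
Arrangements with the B's together: treat BB as one letter, giving (6)!/(2!) = 360.
Subtracting, 1260 − 360 = 900 arrangements keep the B's apart.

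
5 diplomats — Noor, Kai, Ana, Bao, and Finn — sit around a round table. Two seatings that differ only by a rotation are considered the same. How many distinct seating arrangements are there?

Seat Noor anywhere (absorbing the rotational symmetry), then permute the other 4: (4)! = 24.

24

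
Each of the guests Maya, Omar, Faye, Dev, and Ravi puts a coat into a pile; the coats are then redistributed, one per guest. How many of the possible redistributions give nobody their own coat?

44

This is the derangement count D_5: permutations of 5 items with no fixed point.
By inclusion–exclusion this is Σ_{j=0}^{5} (−1)^j C(5,j)·(5−j)!.
Computing: 120 − 120 + 60 − 20 + 5 − 1 = 44.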